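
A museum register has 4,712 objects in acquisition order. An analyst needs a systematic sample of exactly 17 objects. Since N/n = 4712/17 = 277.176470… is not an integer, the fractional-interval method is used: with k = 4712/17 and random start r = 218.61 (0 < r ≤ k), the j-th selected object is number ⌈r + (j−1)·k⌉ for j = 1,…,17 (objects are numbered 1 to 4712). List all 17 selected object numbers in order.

219, 496, 773, 1051, 1328, 1605, 1882, 2159, 2437, 2714, 2991, 3268, 3545, 3822, 4100, 4377, 4654

j=1: r + 0k = 218.61 → ⌈·⌉ = 219
j=2: r + 1k = 495.786470… → ⌈·⌉ = 496
j=3: r + 2k = 772.962941… → ⌈·⌉ = 773
j=4: r + 3k = 1050.139411… → ⌈·⌉ = 1051
j=5: r + 4k = 1327.315882… → ⌈·⌉ = 1328
j=6: r + 5k = 1604.492352… → ⌈·⌉ = 1605
j=7: r + 6k = 1881.668823… → ⌈·⌉ = 1882
j=8: r + 7k = 2158.845294… → ⌈·⌉ = 2159
j=9: r + 8k = 2436.021764… → ⌈·⌉ = 2437
j=10: r + 9k = 2713.198235… → ⌈·⌉ = 2714
j=11: r + 10k = 2990.374705… → ⌈·⌉ = 2991
j=12: r + 11k = 3267.551176… → ⌈·⌉ = 3268
j=13: r + 12k = 3544.727647… → ⌈·⌉ = 3545
j=14: r + 13k = 3821.904117… → ⌈·⌉ = 3822
j=15: r + 14k = 4099.080588… → ⌈·⌉ = 4100
j=16: r + 15k = 4376.257058… → ⌈·⌉ = 4377
j=17: r + 16k = 4653.433529… → ⌈·⌉ = 4654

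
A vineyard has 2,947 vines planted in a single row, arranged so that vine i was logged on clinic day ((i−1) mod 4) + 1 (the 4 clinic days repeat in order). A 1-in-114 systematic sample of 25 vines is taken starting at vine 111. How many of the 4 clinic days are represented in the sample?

2

Consecutive selections differ by k = 114, so their clinic day numbers differ by 114 mod 4 = 2.
gcd(114, 4) = 2, so the sample visits 4/2 = 2 distinct residues mod 4.
Start 111 is clinic day 3; the clinic days hit are 1, 3.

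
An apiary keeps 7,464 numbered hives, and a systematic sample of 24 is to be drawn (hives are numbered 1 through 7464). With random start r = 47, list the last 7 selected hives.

k = N/n = 7464/24 = 311
18th selection = 47 + 17×311 = 5334
19th: 5334 + 311 = 5645
20th: 5645 + 311 = 5956
21st: 5956 + 311 = 6267
22nd: 6267 + 311 = 6578
23rd: 6578 + 311 = 6889
24th: 6889 + 311 = 7200

5334, 5645, 5956, 6267, 6578, 6889, 7200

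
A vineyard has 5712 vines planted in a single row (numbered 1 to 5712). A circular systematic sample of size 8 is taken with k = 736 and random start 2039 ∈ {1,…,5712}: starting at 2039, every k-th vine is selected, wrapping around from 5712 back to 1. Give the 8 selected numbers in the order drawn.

Selection 1: 2039
Selection 2: 2039 + 736 = 2775
Selection 3: 2775 + 736 = 3511
Selection 4: 3511 + 736 = 4247
Selection 5: 4247 + 736 = 4983
Selection 6: 4983 + 736 = 5719 → 5719 − 5712 = 7
Selection 7: 7 + 736 = 743
Selection 8: 743 + 736 = 1479

2039, 2775, 3511, 4247, 4983, 7, 743, 1479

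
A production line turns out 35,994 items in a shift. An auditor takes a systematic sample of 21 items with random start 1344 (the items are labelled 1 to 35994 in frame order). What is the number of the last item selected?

k = 35994/21 = 1714
21st selection = r + (21−1)·k = 1344 + 20×1714 = 1344 + 34280 = 35624

35624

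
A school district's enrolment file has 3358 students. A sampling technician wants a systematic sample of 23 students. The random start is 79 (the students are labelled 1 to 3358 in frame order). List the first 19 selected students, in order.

k = N/n = 3358/23 = 146
student 1: 79
student 2: 79 + 146 = 225
student 3: 225 + 146 = 371
student 4: 371 + 146 = 517
student 5: 517 + 146 = 663
student 6: 663 + 146 = 809
student 7: 809 + 146 = 955
student 8: 955 + 146 = 1101
student 9: 1101 + 146 = 1247
student 10: 1247 + 146 = 1393
student 11: 1393 + 146 = 1539
student 12: 1539 + 146 = 1685
student 13: 1685 + 146 = 1831
student 14: 1831 + 146 = 1977
student 15: 1977 + 146 = 2123
student 16: 2123 + 146 = 2269
student 17: 2269 + 146 = 2415
student 18: 2415 + 146 = 2561
student 19: 2561 + 146 = 2707

79, 225, 371, 517, 663, 809, 955, 1101, 1247, 1393, 1539, 1685, 1831, 1977, 2123, 2269, 2415, 2561, 2707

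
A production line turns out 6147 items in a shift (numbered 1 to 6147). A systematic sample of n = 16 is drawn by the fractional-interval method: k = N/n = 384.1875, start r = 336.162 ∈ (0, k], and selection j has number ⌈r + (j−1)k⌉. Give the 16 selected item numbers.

337, 721, 1105, 1489, 1873, 2258, 2642, 3026, 3410, 3794, 4179, 4563, 4947, 5331, 5715, 6099

j=1: r + 0k = 336.162 → ⌈·⌉ = 337
j=2: r + 1k = 720.3495 → ⌈·⌉ = 721
j=3: r + 2k = 1104.537 → ⌈·⌉ = 1105
j=4: r + 3k = 1488.7245 → ⌈·⌉ = 1489
j=5: r + 4k = 1872.912 → ⌈·⌉ = 1873
j=6: r + 5k = 2257.0995 → ⌈·⌉ = 2258
j=7: r + 6k = 2641.287 → ⌈·⌉ = 2642
j=8: r + 7k = 3025.4745 → ⌈·⌉ = 3026
j=9: r + 8k = 3409.662 → ⌈·⌉ = 3410
j=10: r + 9k = 3793.8495 → ⌈·⌉ = 3794
j=11: r + 10k = 4178.037 → ⌈·⌉ = 4179
j=12: r + 11k = 4562.2245 → ⌈·⌉ = 4563
j=13: r + 12k = 4946.412 → ⌈·⌉ = 4947
j=14: r + 13k = 5330.5995 → ⌈·⌉ = 5331
j=15: r + 14k = 5714.787 → ⌈·⌉ = 5715
j=16: r + 15k = 6098.9745 → ⌈·⌉ = 6099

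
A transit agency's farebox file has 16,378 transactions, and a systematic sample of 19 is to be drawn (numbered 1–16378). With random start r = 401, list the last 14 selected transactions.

k = N/n = 16378/19 = 862
6th selection = 401 + 5×862 = 4711
7th: 4711 + 862 = 5573
8th: 5573 + 862 = 6435
9th: 6435 + 862 = 7297
10th: 7297 + 862 = 8159
11th: 8159 + 862 = 9021
12th: 9021 + 862 = 9883
13th: 9883 + 862 = 10745
14th: 10745 + 862 = 11607
15th: 11607 + 862 = 12469
16th: 12469 + 862 = 13331
17th: 13331 + 862 = 14193
18th: 14193 + 862 = 15055
19th: 15055 + 862 = 15917

4711, 5573, 6435, 7297, 8159, 9021, 9883, 10745, 11607, 12469, 13331, 14193, 15055, 15917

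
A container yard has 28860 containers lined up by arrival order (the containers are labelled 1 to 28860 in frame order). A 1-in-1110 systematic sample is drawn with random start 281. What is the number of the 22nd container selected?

23591

k = 1110
22nd selection = r + (22−1)·k = 281 + 21×1110 = 281 + 23310 = 23591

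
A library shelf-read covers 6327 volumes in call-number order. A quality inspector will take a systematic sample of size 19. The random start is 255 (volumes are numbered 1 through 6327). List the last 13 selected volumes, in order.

2253, 2586, 2919, 3252, 3585, 3918, 4251, 4584, 4917, 5250, 5583, 5916, 6249

k = N/n = 6327/19 = 333
7th selection = 255 + 6×333 = 2253
8th: 2253 + 333 = 2586
9th: 2586 + 333 = 2919
10th: 2919 + 333 = 3252
11th: 3252 + 333 = 3585
12th: 3585 + 333 = 3918
13th: 3918 + 333 = 4251
14th: 4251 + 333 = 4584
15th: 4584 + 333 = 4917
16th: 4917 + 333 = 5250
17th: 5250 + 333 = 5583
18th: 5583 + 333 = 5916
19th: 5916 + 333 = 6249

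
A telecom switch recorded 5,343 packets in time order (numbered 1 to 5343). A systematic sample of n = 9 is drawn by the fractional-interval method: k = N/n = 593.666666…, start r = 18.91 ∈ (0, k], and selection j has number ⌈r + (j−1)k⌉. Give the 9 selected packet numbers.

19, 613, 1207, 1800, 2394, 2988, 3581, 4175, 4769

j=1: r + 0k = 18.91 → ⌈·⌉ = 19
j=2: r + 1k = 612.576666… → ⌈·⌉ = 613
j=3: r + 2k = 1206.243333… → ⌈·⌉ = 1207
j=4: r + 3k = 1799.91 → ⌈·⌉ = 1800
j=5: r + 4k = 2393.576666… → ⌈·⌉ = 2394
j=6: r + 5k = 2987.243333… → ⌈·⌉ = 2988
j=7: r + 6k = 3580.91 → ⌈·⌉ = 3581
j=8: r + 7k = 4174.576666… → ⌈·⌉ = 4175
j=9: r + 8k = 4768.243333… → ⌈·⌉ = 4769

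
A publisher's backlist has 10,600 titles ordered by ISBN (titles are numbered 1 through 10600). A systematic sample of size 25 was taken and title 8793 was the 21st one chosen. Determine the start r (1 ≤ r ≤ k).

313

k = 10600/25 = 424
r = 8793 − (21−1)×424 = 8793 − 8480 = 313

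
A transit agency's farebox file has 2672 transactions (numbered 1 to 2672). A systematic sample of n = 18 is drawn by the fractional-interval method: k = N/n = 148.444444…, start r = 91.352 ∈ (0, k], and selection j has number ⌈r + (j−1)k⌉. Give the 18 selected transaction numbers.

j=1: r + 0k = 91.352 → ⌈·⌉ = 92
j=2: r + 1k = 239.796444… → ⌈·⌉ = 240
j=3: r + 2k = 388.240888… → ⌈·⌉ = 389
j=4: r + 3k = 536.685333… → ⌈·⌉ = 537
j=5: r + 4k = 685.129777… → ⌈·⌉ = 686
j=6: r + 5k = 833.574222… → ⌈·⌉ = 834
j=7: r + 6k = 982.018666… → ⌈·⌉ = 983
j=8: r + 7k = 1130.463111… → ⌈·⌉ = 1131
j=9: r + 8k = 1278.907555… → ⌈·⌉ = 1279
j=10: r + 9k = 1427.352 → ⌈·⌉ = 1428
j=11: r + 10k = 1575.796444… → ⌈·⌉ = 1576
j=12: r + 11k = 1724.240888… → ⌈·⌉ = 1725
j=13: r + 12k = 1872.685333… → ⌈·⌉ = 1873
j=14: r + 13k = 2021.129777… → ⌈·⌉ = 2022
j=15: r + 14k = 2169.574222… → ⌈·⌉ = 2170
j=16: r + 15k = 2318.018666… → ⌈·⌉ = 2319
j=17: r + 16k = 2466.463111… → ⌈·⌉ = 2467
j=18: r + 17k = 2614.907555… → ⌈·⌉ = 2615

92, 240, 389, 537, 686, 834, 983, 1131, 1279, 1428, 1576, 1725, 1873, 2022, 2170, 2319, 2467, 2615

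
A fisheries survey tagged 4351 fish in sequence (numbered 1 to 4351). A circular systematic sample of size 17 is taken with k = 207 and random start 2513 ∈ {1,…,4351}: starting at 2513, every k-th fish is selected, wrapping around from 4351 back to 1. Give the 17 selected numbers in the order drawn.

Selection 1: 2513
Selection 2: 2513 + 207 = 2720
Selection 3: 2720 + 207 = 2927
Selection 4: 2927 + 207 = 3134
Selection 5: 3134 + 207 = 3341
Selection 6: 3341 + 207 = 3548
Selection 7: 3548 + 207 = 3755
Selection 8: 3755 + 207 = 3962
Selection 9: 3962 + 207 = 4169
Selection 10: 4169 + 207 = 4376 → 4376 − 4351 = 25
Selection 11: 25 + 207 = 232
Selection 12: 232 + 207 = 439
Selection 13: 439 + 207 = 646
Selection 14: 646 + 207 = 853
Selection 15: 853 + 207 = 1060
Selection 16: 1060 + 207 = 1267
Selection 17: 1267 + 207 = 1474

2513, 2720, 2927, 3134, 3341, 3548, 3755, 3962, 4169, 25, 232, 439, 646, 853, 1060, 1267, 1474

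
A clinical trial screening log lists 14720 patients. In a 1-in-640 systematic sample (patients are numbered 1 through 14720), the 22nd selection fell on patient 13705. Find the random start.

265

k = 640
r = 13705 − (22−1)×640 = 13705 − 13440 = 265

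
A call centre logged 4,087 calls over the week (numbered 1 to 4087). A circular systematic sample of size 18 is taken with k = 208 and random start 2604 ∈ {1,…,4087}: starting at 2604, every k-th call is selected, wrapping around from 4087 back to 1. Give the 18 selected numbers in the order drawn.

Selection 1: 2604
Selection 2: 2604 + 208 = 2812
Selection 3: 2812 + 208 = 3020
Selection 4: 3020 + 208 = 3228
Selection 5: 3228 + 208 = 3436
Selection 6: 3436 + 208 = 3644
Selection 7: 3644 + 208 = 3852
Selection 8: 3852 + 208 = 4060
Selection 9: 4060 + 208 = 4268 → 4268 − 4087 = 181
Selection 10: 181 + 208 = 389
Selection 11: 389 + 208 = 597
Selection 12: 597 + 208 = 805
Selection 13: 805 + 208 = 1013
Selection 14: 1013 + 208 = 1221
Selection 15: 1221 + 208 = 1429
Selection 16: 1429 + 208 = 1637
Selection 17: 1637 + 208 = 1845
Selection 18: 1845 + 208 = 2053

2604, 2812, 3020, 3228, 3436, 3644, 3852, 4060, 181, 389, 597, 805, 1013, 1221, 1429, 1637, 1845, 2053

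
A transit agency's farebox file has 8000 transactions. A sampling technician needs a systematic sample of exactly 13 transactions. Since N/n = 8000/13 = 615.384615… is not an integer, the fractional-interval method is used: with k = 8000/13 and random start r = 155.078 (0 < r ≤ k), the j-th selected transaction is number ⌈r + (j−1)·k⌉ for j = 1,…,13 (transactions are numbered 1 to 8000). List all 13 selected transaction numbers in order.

156, 771, 1386, 2002, 2617, 3233, 3848, 4463, 5079, 5694, 6309, 6925, 7540

j=1: r + 0k = 155.078 → ⌈·⌉ = 156
j=2: r + 1k = 770.462615… → ⌈·⌉ = 771
j=3: r + 2k = 1385.847230… → ⌈·⌉ = 1386
j=4: r + 3k = 2001.231846… → ⌈·⌉ = 2002
j=5: r + 4k = 2616.616461… → ⌈·⌉ = 2617
j=6: r + 5k = 3232.001076… → ⌈·⌉ = 3233
j=7: r + 6k = 3847.385692… → ⌈·⌉ = 3848
j=8: r + 7k = 4462.770307… → ⌈·⌉ = 4463
j=9: r + 8k = 5078.154923… → ⌈·⌉ = 5079
j=10: r + 9k = 5693.539538… → ⌈·⌉ = 5694
j=11: r + 10k = 6308.924153… → ⌈·⌉ = 6309
j=12: r + 11k = 6924.308769… → ⌈·⌉ = 6925
j=13: r + 12k = 7539.693384… → ⌈·⌉ = 7540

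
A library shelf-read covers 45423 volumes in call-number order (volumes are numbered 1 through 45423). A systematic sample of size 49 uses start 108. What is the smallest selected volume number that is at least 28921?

29772

k = 45423/49 = 927
Steps past start: ⌈(28921 − 108)/927⌉ = ⌈28813/927⌉ = 32
Selected volume: 108 + 32×927 = 29772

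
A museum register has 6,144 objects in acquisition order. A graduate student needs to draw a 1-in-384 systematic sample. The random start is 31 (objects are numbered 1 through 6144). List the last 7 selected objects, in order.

10th selection = 31 + 9×384 = 3487
11th: 3487 + 384 = 3871
12th: 3871 + 384 = 4255
13th: 4255 + 384 = 4639
14th: 4639 + 384 = 5023
15th: 5023 + 384 = 5407
16th: 5407 + 384 = 5791

3487, 3871, 4255, 4639, 5023, 5407, 5791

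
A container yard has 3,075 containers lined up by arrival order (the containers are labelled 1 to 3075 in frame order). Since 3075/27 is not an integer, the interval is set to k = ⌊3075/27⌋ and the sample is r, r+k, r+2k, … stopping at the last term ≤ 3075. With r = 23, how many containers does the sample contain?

k = ⌊3075/27⌋ = 113
Achieved size = ⌊(3075 − 23)/113⌋ + 1 = ⌊3052/113⌋ + 1 = 27 + 1 = 28
(last selection: 23 + 27×113 = 3074 ≤ 3075; next would be 3187 > 3075)

28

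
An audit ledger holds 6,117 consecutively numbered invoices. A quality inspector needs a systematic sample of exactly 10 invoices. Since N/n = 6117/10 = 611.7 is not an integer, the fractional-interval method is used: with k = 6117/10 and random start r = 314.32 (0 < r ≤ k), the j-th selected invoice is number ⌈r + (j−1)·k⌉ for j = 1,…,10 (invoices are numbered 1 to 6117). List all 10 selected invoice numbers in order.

315, 927, 1538, 2150, 2762, 3373, 3985, 4597, 5208, 5820

j=1: r + 0k = 314.32 → ⌈·⌉ = 315
j=2: r + 1k = 926.02 → ⌈·⌉ = 927
j=3: r + 2k = 1537.72 → ⌈·⌉ = 1538
j=4: r + 3k = 2149.42 → ⌈·⌉ = 2150
j=5: r + 4k = 2761.12 → ⌈·⌉ = 2762
j=6: r + 5k = 3372.82 → ⌈·⌉ = 3373
j=7: r + 6k = 3984.52 → ⌈·⌉ = 3985
j=8: r + 7k = 4596.22 → ⌈·⌉ = 4597
j=9: r + 8k = 5207.92 → ⌈·⌉ = 5208
j=10: r + 9k = 5819.62 → ⌈·⌉ = 5820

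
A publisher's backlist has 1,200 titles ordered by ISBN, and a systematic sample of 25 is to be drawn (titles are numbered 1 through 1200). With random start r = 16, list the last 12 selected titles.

k = N/n = 1200/25 = 48
14th selection = 16 + 13×48 = 640
15th: 640 + 48 = 688
16th: 688 + 48 = 736
17th: 736 + 48 = 784
18th: 784 + 48 = 832
19th: 832 + 48 = 880
20th: 880 + 48 = 928
21st: 928 + 48 = 976
22nd: 976 + 48 = 1024
23rd: 1024 + 48 = 1072
24th: 1072 + 48 = 1120
25th: 1120 + 48 = 1168

640, 688, 736, 784, 832, 880, 928, 976, 1024, 1072, 1120, 1168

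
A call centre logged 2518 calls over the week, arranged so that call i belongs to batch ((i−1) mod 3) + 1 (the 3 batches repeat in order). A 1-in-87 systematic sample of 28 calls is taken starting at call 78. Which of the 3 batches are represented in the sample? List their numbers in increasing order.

3

Consecutive selections differ by k = 87, so their batch numbers differ by 87 mod 3 = 0.
gcd(87, 3) = 3, so the sample visits 3/3 = 1 distinct residues mod 3.
Start 78 is batch 3; the batches hit are 3.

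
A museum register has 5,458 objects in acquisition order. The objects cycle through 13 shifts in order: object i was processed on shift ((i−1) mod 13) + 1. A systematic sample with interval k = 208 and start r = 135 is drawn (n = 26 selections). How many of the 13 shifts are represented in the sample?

1

Consecutive selections differ by k = 208, so their shift numbers differ by 208 mod 13 = 0.
gcd(208, 13) = 13, so the sample visits 13/13 = 1 distinct residues mod 13.
Start 135 is shift 5; the shifts hit are 5.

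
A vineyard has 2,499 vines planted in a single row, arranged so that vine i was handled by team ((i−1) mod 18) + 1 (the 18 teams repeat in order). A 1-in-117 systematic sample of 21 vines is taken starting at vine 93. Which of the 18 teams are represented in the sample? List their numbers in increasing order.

Consecutive selections differ by k = 117, so their team numbers differ by 117 mod 18 = 9.
gcd(117, 18) = 9, so the sample visits 18/9 = 2 distinct residues mod 18.
Start 93 is team 3; the teams hit are 3, 12.

3, 12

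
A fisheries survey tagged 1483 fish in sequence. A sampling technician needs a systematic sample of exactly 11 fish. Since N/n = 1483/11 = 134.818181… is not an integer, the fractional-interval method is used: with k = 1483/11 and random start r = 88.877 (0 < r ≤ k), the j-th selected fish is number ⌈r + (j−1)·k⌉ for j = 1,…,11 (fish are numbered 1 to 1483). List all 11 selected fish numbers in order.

j=1: r + 0k = 88.877 → ⌈·⌉ = 89
j=2: r + 1k = 223.695181… → ⌈·⌉ = 224
j=3: r + 2k = 358.513363… → ⌈·⌉ = 359
j=4: r + 3k = 493.331545… → ⌈·⌉ = 494
j=5: r + 4k = 628.149727… → ⌈·⌉ = 629
j=6: r + 5k = 762.967909… → ⌈·⌉ = 763
j=7: r + 6k = 897.786090… → ⌈·⌉ = 898
j=8: r + 7k = 1032.604272… → ⌈·⌉ = 1033
j=9: r + 8k = 1167.422454… → ⌈·⌉ = 1168
j=10: r + 9k = 1302.240636… → ⌈·⌉ = 1303
j=11: r + 10k = 1437.058818… → ⌈·⌉ = 1438

89, 224, 359, 494, 629, 763, 898, 1033, 1168, 1303, 1438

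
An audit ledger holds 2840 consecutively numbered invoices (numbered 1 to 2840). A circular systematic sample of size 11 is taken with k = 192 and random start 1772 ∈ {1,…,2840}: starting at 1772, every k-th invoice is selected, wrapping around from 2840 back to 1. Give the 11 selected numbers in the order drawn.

1772, 1964, 2156, 2348, 2540, 2732, 84, 276, 468, 660, 852

Selection 1: 1772
Selection 2: 1772 + 192 = 1964
Selection 3: 1964 + 192 = 2156
Selection 4: 2156 + 192 = 2348
Selection 5: 2348 + 192 = 2540
Selection 6: 2540 + 192 = 2732
Selection 7: 2732 + 192 = 2924 → 2924 − 2840 = 84
Selection 8: 84 + 192 = 276
Selection 9: 276 + 192 = 468
Selection 10: 468 + 192 = 660
Selection 11: 660 + 192 = 852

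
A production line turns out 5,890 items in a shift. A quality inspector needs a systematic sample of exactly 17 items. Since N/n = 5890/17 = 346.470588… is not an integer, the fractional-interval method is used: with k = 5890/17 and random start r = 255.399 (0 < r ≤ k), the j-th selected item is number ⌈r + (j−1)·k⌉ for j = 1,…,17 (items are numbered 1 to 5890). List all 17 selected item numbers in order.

256, 602, 949, 1295, 1642, 1988, 2335, 2681, 3028, 3374, 3721, 4067, 4414, 4760, 5106, 5453, 5799

j=1: r + 0k = 255.399 → ⌈·⌉ = 256
j=2: r + 1k = 601.869588… → ⌈·⌉ = 602
j=3: r + 2k = 948.340176… → ⌈·⌉ = 949
j=4: r + 3k = 1294.810764… → ⌈·⌉ = 1295
j=5: r + 4k = 1641.281352… → ⌈·⌉ = 1642
j=6: r + 5k = 1987.751941… → ⌈·⌉ = 1988
j=7: r + 6k = 2334.222529… → ⌈·⌉ = 2335
j=8: r + 7k = 2680.693117… → ⌈·⌉ = 2681
j=9: r + 8k = 3027.163705… → ⌈·⌉ = 3028
j=10: r + 9k = 3373.634294… → ⌈·⌉ = 3374
j=11: r + 10k = 3720.104882… → ⌈·⌉ = 3721
j=12: r + 11k = 4066.575470… → ⌈·⌉ = 4067
j=13: r + 12k = 4413.046058… → ⌈·⌉ = 4414
j=14: r + 13k = 4759.516647… → ⌈·⌉ = 4760
j=15: r + 14k = 5105.987235… → ⌈·⌉ = 5106
j=16: r + 15k = 5452.457823… → ⌈·⌉ = 5453
j=17: r + 16k = 5798.928411… → ⌈·⌉ = 5799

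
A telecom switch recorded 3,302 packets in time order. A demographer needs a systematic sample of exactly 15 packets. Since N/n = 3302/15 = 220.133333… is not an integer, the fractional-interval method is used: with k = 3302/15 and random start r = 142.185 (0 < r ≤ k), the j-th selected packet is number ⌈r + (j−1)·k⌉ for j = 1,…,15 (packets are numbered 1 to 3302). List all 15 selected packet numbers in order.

j=1: r + 0k = 142.185 → ⌈·⌉ = 143
j=2: r + 1k = 362.318333… → ⌈·⌉ = 363
j=3: r + 2k = 582.451666… → ⌈·⌉ = 583
j=4: r + 3k = 802.585 → ⌈·⌉ = 803
j=5: r + 4k = 1022.718333… → ⌈·⌉ = 1023
j=6: r + 5k = 1242.851666… → ⌈·⌉ = 1243
j=7: r + 6k = 1462.985 → ⌈·⌉ = 1463
j=8: r + 7k = 1683.118333… → ⌈·⌉ = 1684
j=9: r + 8k = 1903.251666… → ⌈·⌉ = 1904
j=10: r + 9k = 2123.385 → ⌈·⌉ = 2124
j=11: r + 10k = 2343.518333… → ⌈·⌉ = 2344
j=12: r + 11k = 2563.651666… → ⌈·⌉ = 2564
j=13: r + 12k = 2783.785 → ⌈·⌉ = 2784
j=14: r + 13k = 3003.918333… → ⌈·⌉ = 3004
j=15: r + 14k = 3224.051666… → ⌈·⌉ = 3225

143, 363, 583, 803, 1023, 1243, 1463, 1684, 1904, 2124, 2344, 2564, 2784, 3004, 3225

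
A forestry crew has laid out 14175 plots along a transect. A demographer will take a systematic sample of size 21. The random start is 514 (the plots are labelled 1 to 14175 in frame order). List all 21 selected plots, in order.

514, 1189, 1864, 2539, 3214, 3889, 4564, 5239, 5914, 6589, 7264, 7939, 8614, 9289, 9964, 10639, 11314, 11989, 12664, 13339, 14014

k = N/n = 14175/21 = 675
plot 1: 514
plot 2: 514 + 675 = 1189
plot 3: 1189 + 675 = 1864
plot 4: 1864 + 675 = 2539
plot 5: 2539 + 675 = 3214
plot 6: 3214 + 675 = 3889
plot 7: 3889 + 675 = 4564
plot 8: 4564 + 675 = 5239
plot 9: 5239 + 675 = 5914
plot 10: 5914 + 675 = 6589
plot 11: 6589 + 675 = 7264
plot 12: 7264 + 675 = 7939
plot 13: 7939 + 675 = 8614
plot 14: 8614 + 675 = 9289
plot 15: 9289 + 675 = 9964
plot 16: 9964 + 675 = 10639
plot 17: 10639 + 675 = 11314
plot 18: 11314 + 675 = 11989
plot 19: 11989 + 675 = 12664
plot 20: 12664 + 675 = 13339
plot 21: 13339 + 675 = 14014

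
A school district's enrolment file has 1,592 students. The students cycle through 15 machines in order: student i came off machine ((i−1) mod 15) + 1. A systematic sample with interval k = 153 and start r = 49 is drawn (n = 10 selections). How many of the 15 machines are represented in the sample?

5

Consecutive selections differ by k = 153, so their machine numbers differ by 153 mod 15 = 3.
gcd(153, 15) = 3, so the sample visits 15/3 = 5 distinct residues mod 15.
Start 49 is machine 4; the machines hit are 1, 4, 7, 10, 13.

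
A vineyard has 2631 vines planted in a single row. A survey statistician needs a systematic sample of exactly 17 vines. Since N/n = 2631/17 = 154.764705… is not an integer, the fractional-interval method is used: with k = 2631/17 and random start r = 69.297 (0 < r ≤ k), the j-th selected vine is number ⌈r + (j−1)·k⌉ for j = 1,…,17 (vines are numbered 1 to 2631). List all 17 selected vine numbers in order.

j=1: r + 0k = 69.297 → ⌈·⌉ = 70
j=2: r + 1k = 224.061705… → ⌈·⌉ = 225
j=3: r + 2k = 378.826411… → ⌈·⌉ = 379
j=4: r + 3k = 533.591117… → ⌈·⌉ = 534
j=5: r + 4k = 688.355823… → ⌈·⌉ = 689
j=6: r + 5k = 843.120529… → ⌈·⌉ = 844
j=7: r + 6k = 997.885235… → ⌈·⌉ = 998
j=8: r + 7k = 1152.649941… → ⌈·⌉ = 1153
j=9: r + 8k = 1307.414647… → ⌈·⌉ = 1308
j=10: r + 9k = 1462.179352… → ⌈·⌉ = 1463
j=11: r + 10k = 1616.944058… → ⌈·⌉ = 1617
j=12: r + 11k = 1771.708764… → ⌈·⌉ = 1772
j=13: r + 12k = 1926.473470… → ⌈·⌉ = 1927
j=14: r + 13k = 2081.238176… → ⌈·⌉ = 2082
j=15: r + 14k = 2236.002882… → ⌈·⌉ = 2237
j=16: r + 15k = 2390.767588… → ⌈·⌉ = 2391
j=17: r + 16k = 2545.532294… → ⌈·⌉ = 2546

70, 225, 379, 534, 689, 844, 998, 1153, 1308, 1463, 1617, 1772, 1927, 2082, 2237, 2391, 2546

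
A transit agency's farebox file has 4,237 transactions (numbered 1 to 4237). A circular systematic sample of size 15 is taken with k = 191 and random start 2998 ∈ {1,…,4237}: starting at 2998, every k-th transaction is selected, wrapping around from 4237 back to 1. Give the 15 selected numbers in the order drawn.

Selection 1: 2998
Selection 2: 2998 + 191 = 3189
Selection 3: 3189 + 191 = 3380
Selection 4: 3380 + 191 = 3571
Selection 5: 3571 + 191 = 3762
Selection 6: 3762 + 191 = 3953
Selection 7: 3953 + 191 = 4144
Selection 8: 4144 + 191 = 4335 → 4335 − 4237 = 98
Selection 9: 98 + 191 = 289
Selection 10: 289 + 191 = 480
Selection 11: 480 + 191 = 671
Selection 12: 671 + 191 = 862
Selection 13: 862 + 191 = 1053
Selection 14: 1053 + 191 = 1244
Selection 15: 1244 + 191 = 1435

2998, 3189, 3380, 3571, 3762, 3953, 4144, 98, 289, 480, 671, 862, 1053, 1244, 1435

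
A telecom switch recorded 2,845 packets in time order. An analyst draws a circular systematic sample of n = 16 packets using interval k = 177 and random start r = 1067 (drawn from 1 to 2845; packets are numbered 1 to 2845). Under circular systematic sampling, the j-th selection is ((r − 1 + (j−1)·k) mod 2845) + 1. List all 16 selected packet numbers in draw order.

Selection 1: 1067
Selection 2: 1067 + 177 = 1244
Selection 3: 1244 + 177 = 1421
Selection 4: 1421 + 177 = 1598
Selection 5: 1598 + 177 = 1775
Selection 6: 1775 + 177 = 1952
Selection 7: 1952 + 177 = 2129
Selection 8: 2129 + 177 = 2306
Selection 9: 2306 + 177 = 2483
Selection 10: 2483 + 177 = 2660
Selection 11: 2660 + 177 = 2837
Selection 12: 2837 + 177 = 3014 → 3014 − 2845 = 169
Selection 13: 169 + 177 = 346
Selection 14: 346 + 177 = 523
Selection 15: 523 + 177 = 700
Selection 16: 700 + 177 = 877

1067, 1244, 1421, 1598, 1775, 1952, 2129, 2306, 2483, 2660, 2837, 169, 346, 523, 700, 877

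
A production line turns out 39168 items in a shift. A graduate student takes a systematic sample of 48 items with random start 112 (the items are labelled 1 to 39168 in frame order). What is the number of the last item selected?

38464

k = 39168/48 = 816
48th selection = r + (48−1)·k = 112 + 47×816 = 112 + 38352 = 38464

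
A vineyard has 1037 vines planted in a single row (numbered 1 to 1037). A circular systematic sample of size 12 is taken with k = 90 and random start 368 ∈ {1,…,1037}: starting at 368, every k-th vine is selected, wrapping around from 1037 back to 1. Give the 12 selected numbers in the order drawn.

Selection 1: 368
Selection 2: 368 + 90 = 458
Selection 3: 458 + 90 = 548
Selection 4: 548 + 90 = 638
Selection 5: 638 + 90 = 728
Selection 6: 728 + 90 = 818
Selection 7: 818 + 90 = 908
Selection 8: 908 + 90 = 998
Selection 9: 998 + 90 = 1088 → 1088 − 1037 = 51
Selection 10: 51 + 90 = 141
Selection 11: 141 + 90 = 231
Selection 12: 231 + 90 = 321

368, 458, 548, 638, 728, 818, 908, 998, 51, 141, 231, 321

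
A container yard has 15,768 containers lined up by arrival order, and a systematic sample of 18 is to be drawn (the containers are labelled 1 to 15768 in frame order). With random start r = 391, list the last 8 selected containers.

k = N/n = 15768/18 = 876
11th selection = 391 + 10×876 = 9151
12th: 9151 + 876 = 10027
13th: 10027 + 876 = 10903
14th: 10903 + 876 = 11779
15th: 11779 + 876 = 12655
16th: 12655 + 876 = 13531
17th: 13531 + 876 = 14407
18th: 14407 + 876 = 15283

9151, 10027, 10903, 11779, 12655, 13531, 14407, 15283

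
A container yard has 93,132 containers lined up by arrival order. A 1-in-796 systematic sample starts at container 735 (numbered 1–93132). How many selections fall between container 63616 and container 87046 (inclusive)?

k = 796
First selection ≥ 63616: 735 + ⌈(63616−735)/796⌉·796 = 735 + 79×796 = 63619
Last selection ≤ 87046: 735 + ⌊(87046−735)/796⌋·796 = 735 + 108×796 = 86703
Count = 108 − 79 + 1 = 30

30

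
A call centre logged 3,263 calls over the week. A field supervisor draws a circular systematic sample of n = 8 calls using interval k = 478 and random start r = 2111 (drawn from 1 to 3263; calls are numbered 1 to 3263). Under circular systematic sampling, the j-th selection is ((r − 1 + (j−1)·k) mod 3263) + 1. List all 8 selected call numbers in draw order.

Selection 1: 2111
Selection 2: 2111 + 478 = 2589
Selection 3: 2589 + 478 = 3067
Selection 4: 3067 + 478 = 3545 → 3545 − 3263 = 282
Selection 5: 282 + 478 = 760
Selection 6: 760 + 478 = 1238
Selection 7: 1238 + 478 = 1716
Selection 8: 1716 + 478 = 2194

2111, 2589, 3067, 282, 760, 1238, 1716, 2194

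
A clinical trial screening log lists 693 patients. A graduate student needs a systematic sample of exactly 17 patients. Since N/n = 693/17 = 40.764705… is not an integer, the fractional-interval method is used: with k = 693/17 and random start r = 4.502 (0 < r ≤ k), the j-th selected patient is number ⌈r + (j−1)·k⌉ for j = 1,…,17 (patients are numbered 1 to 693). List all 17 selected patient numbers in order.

5, 46, 87, 127, 168, 209, 250, 290, 331, 372, 413, 453, 494, 535, 576, 616, 657

j=1: r + 0k = 4.502 → ⌈·⌉ = 5
j=2: r + 1k = 45.266705… → ⌈·⌉ = 46
j=3: r + 2k = 86.031411… → ⌈·⌉ = 87
j=4: r + 3k = 126.796117… → ⌈·⌉ = 127
j=5: r + 4k = 167.560823… → ⌈·⌉ = 168
j=6: r + 5k = 208.325529… → ⌈·⌉ = 209
j=7: r + 6k = 249.090235… → ⌈·⌉ = 250
j=8: r + 7k = 289.854941… → ⌈·⌉ = 290
j=9: r + 8k = 330.619647… → ⌈·⌉ = 331
j=10: r + 9k = 371.384352… → ⌈·⌉ = 372
j=11: r + 10k = 412.149058… → ⌈·⌉ = 413
j=12: r + 11k = 452.913764… → ⌈·⌉ = 453
j=13: r + 12k = 493.678470… → ⌈·⌉ = 494
j=14: r + 13k = 534.443176… → ⌈·⌉ = 535
j=15: r + 14k = 575.207882… → ⌈·⌉ = 576
j=16: r + 15k = 615.972588… → ⌈·⌉ = 616
j=17: r + 16k = 656.737294… → ⌈·⌉ = 657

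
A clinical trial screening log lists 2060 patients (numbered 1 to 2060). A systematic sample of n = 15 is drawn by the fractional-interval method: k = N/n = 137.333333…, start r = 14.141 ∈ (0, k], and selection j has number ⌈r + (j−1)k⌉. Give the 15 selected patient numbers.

j=1: r + 0k = 14.141 → ⌈·⌉ = 15
j=2: r + 1k = 151.474333… → ⌈·⌉ = 152
j=3: r + 2k = 288.807666… → ⌈·⌉ = 289
j=4: r + 3k = 426.141 → ⌈·⌉ = 427
j=5: r + 4k = 563.474333… → ⌈·⌉ = 564
j=6: r + 5k = 700.807666… → ⌈·⌉ = 701
j=7: r + 6k = 838.141 → ⌈·⌉ = 839
j=8: r + 7k = 975.474333… → ⌈·⌉ = 976
j=9: r + 8k = 1112.807666… → ⌈·⌉ = 1113
j=10: r + 9k = 1250.141 → ⌈·⌉ = 1251
j=11: r + 10k = 1387.474333… → ⌈·⌉ = 1388
j=12: r + 11k = 1524.807666… → ⌈·⌉ = 1525
j=13: r + 12k = 1662.141 → ⌈·⌉ = 1663
j=14: r + 13k = 1799.474333… → ⌈·⌉ = 1800
j=15: r + 14k = 1936.807666… → ⌈·⌉ = 1937

15, 152, 289, 427, 564, 701, 839, 976, 1113, 1251, 1388, 1525, 1663, 1800, 1937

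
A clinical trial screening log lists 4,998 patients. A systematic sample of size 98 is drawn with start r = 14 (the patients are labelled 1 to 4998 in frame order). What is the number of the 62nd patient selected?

k = 4998/98 = 51
62nd selection = r + (62−1)·k = 14 + 61×51 = 14 + 3111 = 3125

3125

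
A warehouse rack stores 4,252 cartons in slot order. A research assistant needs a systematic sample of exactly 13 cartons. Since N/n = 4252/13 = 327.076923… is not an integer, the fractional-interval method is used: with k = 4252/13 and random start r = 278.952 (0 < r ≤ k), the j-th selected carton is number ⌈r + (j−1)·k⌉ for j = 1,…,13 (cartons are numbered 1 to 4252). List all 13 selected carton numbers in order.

j=1: r + 0k = 278.952 → ⌈·⌉ = 279
j=2: r + 1k = 606.028923… → ⌈·⌉ = 607
j=3: r + 2k = 933.105846… → ⌈·⌉ = 934
j=4: r + 3k = 1260.182769… → ⌈·⌉ = 1261
j=5: r + 4k = 1587.259692… → ⌈·⌉ = 1588
j=6: r + 5k = 1914.336615… → ⌈·⌉ = 1915
j=7: r + 6k = 2241.413538… → ⌈·⌉ = 2242
j=8: r + 7k = 2568.490461… → ⌈·⌉ = 2569
j=9: r + 8k = 2895.567384… → ⌈·⌉ = 2896
j=10: r + 9k = 3222.644307… → ⌈·⌉ = 3223
j=11: r + 10k = 3549.721230… → ⌈·⌉ = 3550
j=12: r + 11k = 3876.798153… → ⌈·⌉ = 3877
j=13: r + 12k = 4203.875076… → ⌈·⌉ = 4204

279, 607, 934, 1261, 1588, 1915, 2242, 2569, 2896, 3223, 3550, 3877, 4204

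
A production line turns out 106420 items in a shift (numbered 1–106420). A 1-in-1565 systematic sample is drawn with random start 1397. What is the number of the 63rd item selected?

98427

k = 1565
63rd selection = r + (63−1)·k = 1397 + 62×1565 = 1397 + 97030 = 98427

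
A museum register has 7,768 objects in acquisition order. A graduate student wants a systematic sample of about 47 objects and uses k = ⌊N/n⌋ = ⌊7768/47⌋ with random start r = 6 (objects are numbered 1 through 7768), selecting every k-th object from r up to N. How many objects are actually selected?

48

k = ⌊7768/47⌋ = 165
Achieved size = ⌊(7768 − 6)/165⌋ + 1 = ⌊7762/165⌋ + 1 = 47 + 1 = 48
(last selection: 6 + 47×165 = 7761 ≤ 7768; next would be 7926 > 7768)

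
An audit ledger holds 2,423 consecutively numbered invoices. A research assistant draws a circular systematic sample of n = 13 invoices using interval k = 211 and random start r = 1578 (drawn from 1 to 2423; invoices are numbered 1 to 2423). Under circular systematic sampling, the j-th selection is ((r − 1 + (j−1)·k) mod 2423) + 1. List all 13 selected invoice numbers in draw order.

1578, 1789, 2000, 2211, 2422, 210, 421, 632, 843, 1054, 1265, 1476, 1687

Selection 1: 1578
Selection 2: 1578 + 211 = 1789
Selection 3: 1789 + 211 = 2000
Selection 4: 2000 + 211 = 2211
Selection 5: 2211 + 211 = 2422
Selection 6: 2422 + 211 = 2633 → 2633 − 2423 = 210
Selection 7: 210 + 211 = 421
Selection 8: 421 + 211 = 632
Selection 9: 632 + 211 = 843
Selection 10: 843 + 211 = 1054
Selection 11: 1054 + 211 = 1265
Selection 12: 1265 + 211 = 1476
Selection 13: 1476 + 211 = 1687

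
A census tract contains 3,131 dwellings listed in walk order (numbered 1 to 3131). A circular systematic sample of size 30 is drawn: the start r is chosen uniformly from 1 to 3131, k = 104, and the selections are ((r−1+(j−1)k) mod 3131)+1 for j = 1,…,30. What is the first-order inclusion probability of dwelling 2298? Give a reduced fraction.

30/3131

For each position j, as r ranges over 1…3131 the j-th selection hits every dwelling exactly once, so dwelling 2298 is selected for exactly 30 of the 3131 starts.
Inclusion probability = 30/3131.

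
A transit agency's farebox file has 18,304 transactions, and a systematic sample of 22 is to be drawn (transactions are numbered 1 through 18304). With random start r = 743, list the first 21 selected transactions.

743, 1575, 2407, 3239, 4071, 4903, 5735, 6567, 7399, 8231, 9063, 9895, 10727, 11559, 12391, 13223, 14055, 14887, 15719, 16551, 17383

k = N/n = 18304/22 = 832
transaction 1: 743
transaction 2: 743 + 832 = 1575
transaction 3: 1575 + 832 = 2407
transaction 4: 2407 + 832 = 3239
transaction 5: 3239 + 832 = 4071
transaction 6: 4071 + 832 = 4903
transaction 7: 4903 + 832 = 5735
transaction 8: 5735 + 832 = 6567
transaction 9: 6567 + 832 = 7399
transaction 10: 7399 + 832 = 8231
transaction 11: 8231 + 832 = 9063
transaction 12: 9063 + 832 = 9895
transaction 13: 9895 + 832 = 10727
transaction 14: 10727 + 832 = 11559
transaction 15: 11559 + 832 = 12391
transaction 16: 12391 + 832 = 13223
transaction 17: 13223 + 832 = 14055
transaction 18: 14055 + 832 = 14887
transaction 19: 14887 + 832 = 15719
transaction 20: 15719 + 832 = 16551
transaction 21: 16551 + 832 = 17383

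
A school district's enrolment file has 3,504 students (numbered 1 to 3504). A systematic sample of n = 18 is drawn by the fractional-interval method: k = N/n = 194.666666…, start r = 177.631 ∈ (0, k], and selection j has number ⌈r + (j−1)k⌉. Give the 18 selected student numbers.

j=1: r + 0k = 177.631 → ⌈·⌉ = 178
j=2: r + 1k = 372.297666… → ⌈·⌉ = 373
j=3: r + 2k = 566.964333… → ⌈·⌉ = 567
j=4: r + 3k = 761.631 → ⌈·⌉ = 762
j=5: r + 4k = 956.297666… → ⌈·⌉ = 957
j=6: r + 5k = 1150.964333… → ⌈·⌉ = 1151
j=7: r + 6k = 1345.631 → ⌈·⌉ = 1346
j=8: r + 7k = 1540.297666… → ⌈·⌉ = 1541
j=9: r + 8k = 1734.964333… → ⌈·⌉ = 1735
j=10: r + 9k = 1929.631 → ⌈·⌉ = 1930
j=11: r + 10k = 2124.297666… → ⌈·⌉ = 2125
j=12: r + 11k = 2318.964333… → ⌈·⌉ = 2319
j=13: r + 12k = 2513.631 → ⌈·⌉ = 2514
j=14: r + 13k = 2708.297666… → ⌈·⌉ = 2709
j=15: r + 14k = 2902.964333… → ⌈·⌉ = 2903
j=16: r + 15k = 3097.631 → ⌈·⌉ = 3098
j=17: r + 16k = 3292.297666… → ⌈·⌉ = 3293
j=18: r + 17k = 3486.964333… → ⌈·⌉ = 3487

178, 373, 567, 762, 957, 1151, 1346, 1541, 1735, 1930, 2125, 2319, 2514, 2709, 2903, 3098, 3293, 3487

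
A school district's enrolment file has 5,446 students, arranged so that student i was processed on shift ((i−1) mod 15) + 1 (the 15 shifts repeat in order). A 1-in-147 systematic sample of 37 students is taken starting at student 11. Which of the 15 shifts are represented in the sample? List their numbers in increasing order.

Consecutive selections differ by k = 147, so their shift numbers differ by 147 mod 15 = 12.
gcd(147, 15) = 3, so the sample visits 15/3 = 5 distinct residues mod 15.
Start 11 is shift 11; the shifts hit are 2, 5, 8, 11, 14.

2, 5, 8, 11, 14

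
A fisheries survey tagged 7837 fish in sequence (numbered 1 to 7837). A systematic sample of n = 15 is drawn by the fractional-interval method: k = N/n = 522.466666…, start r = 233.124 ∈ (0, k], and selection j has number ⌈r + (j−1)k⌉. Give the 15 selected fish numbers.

j=1: r + 0k = 233.124 → ⌈·⌉ = 234
j=2: r + 1k = 755.590666… → ⌈·⌉ = 756
j=3: r + 2k = 1278.057333… → ⌈·⌉ = 1279
j=4: r + 3k = 1800.524 → ⌈·⌉ = 1801
j=5: r + 4k = 2322.990666… → ⌈·⌉ = 2323
j=6: r + 5k = 2845.457333… → ⌈·⌉ = 2846
j=7: r + 6k = 3367.924 → ⌈·⌉ = 3368
j=8: r + 7k = 3890.390666… → ⌈·⌉ = 3891
j=9: r + 8k = 4412.857333… → ⌈·⌉ = 4413
j=10: r + 9k = 4935.324 → ⌈·⌉ = 4936
j=11: r + 10k = 5457.790666… → ⌈·⌉ = 5458
j=12: r + 11k = 5980.257333… → ⌈·⌉ = 5981
j=13: r + 12k = 6502.724 → ⌈·⌉ = 6503
j=14: r + 13k = 7025.190666… → ⌈·⌉ = 7026
j=15: r + 14k = 7547.657333… → ⌈·⌉ = 7548

234, 756, 1279, 1801, 2323, 2846, 3368, 3891, 4413, 4936, 5458, 5981, 6503, 7026, 7548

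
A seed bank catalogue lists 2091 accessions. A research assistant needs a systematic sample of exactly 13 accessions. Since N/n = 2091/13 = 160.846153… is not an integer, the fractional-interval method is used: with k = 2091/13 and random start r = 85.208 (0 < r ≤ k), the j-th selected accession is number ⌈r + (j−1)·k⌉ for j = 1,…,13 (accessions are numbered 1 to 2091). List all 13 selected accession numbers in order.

j=1: r + 0k = 85.208 → ⌈·⌉ = 86
j=2: r + 1k = 246.054153… → ⌈·⌉ = 247
j=3: r + 2k = 406.900307… → ⌈·⌉ = 407
j=4: r + 3k = 567.746461… → ⌈·⌉ = 568
j=5: r + 4k = 728.592615… → ⌈·⌉ = 729
j=6: r + 5k = 889.438769… → ⌈·⌉ = 890
j=7: r + 6k = 1050.284923… → ⌈·⌉ = 1051
j=8: r + 7k = 1211.131076… → ⌈·⌉ = 1212
j=9: r + 8k = 1371.977230… → ⌈·⌉ = 1372
j=10: r + 9k = 1532.823384… → ⌈·⌉ = 1533
j=11: r + 10k = 1693.669538… → ⌈·⌉ = 1694
j=12: r + 11k = 1854.515692… → ⌈·⌉ = 1855
j=13: r + 12k = 2015.361846… → ⌈·⌉ = 2016

86, 247, 407, 568, 729, 890, 1051, 1212, 1372, 1533, 1694, 1855, 2016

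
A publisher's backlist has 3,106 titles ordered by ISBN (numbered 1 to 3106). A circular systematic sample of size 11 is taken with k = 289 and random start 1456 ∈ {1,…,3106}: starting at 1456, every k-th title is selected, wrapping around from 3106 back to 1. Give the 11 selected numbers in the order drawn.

Selection 1: 1456
Selection 2: 1456 + 289 = 1745
Selection 3: 1745 + 289 = 2034
Selection 4: 2034 + 289 = 2323
Selection 5: 2323 + 289 = 2612
Selection 6: 2612 + 289 = 2901
Selection 7: 2901 + 289 = 3190 → 3190 − 3106 = 84
Selection 8: 84 + 289 = 373
Selection 9: 373 + 289 = 662
Selection 10: 662 + 289 = 951
Selection 11: 951 + 289 = 1240

1456, 1745, 2034, 2323, 2612, 2901, 84, 373, 662, 951, 1240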